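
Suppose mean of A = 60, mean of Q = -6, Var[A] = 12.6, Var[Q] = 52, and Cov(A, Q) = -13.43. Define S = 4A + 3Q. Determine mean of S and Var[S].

mean of S = 4·mean of A + 3·mean of Q = 4·60 + 3·(-6) = 222.
Var[S] = a²·Var[A] + b²·Var[Q] + 2ab·Cov(A, Q) with a = 4, b = 3.
= 4²·12.6 + 3²·52 + 2·4·3·(-13.43)
= 201.6 + 468 + (-322.32) = 347.28.

mean of S = 222, Var[S] = 347.28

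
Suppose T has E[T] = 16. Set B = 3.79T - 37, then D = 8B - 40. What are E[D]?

E[B] = 3.79·16 + (-37) = 23.64.
E[D] = 8·23.64 + (-40) = 149.12.

E[D] = 149.12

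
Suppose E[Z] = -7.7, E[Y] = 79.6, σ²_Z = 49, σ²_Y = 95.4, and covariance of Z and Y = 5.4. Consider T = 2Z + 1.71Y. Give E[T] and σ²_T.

E[T] = 2·E[Z] + 1.71·E[Y] = 2·(-7.7) + 1.71·79.6 = 120.716.
σ²_T = a²·σ²_Z + b²·σ²_Y + 2ab·covariance of Z and Y with a = 2, b = 1.71.
= 2²·49 + 1.71²·95.4 + 2·2·1.71·5.4
= 196 + 278.95914 + 36.936 = 511.89514.

E[T] = 120.716, σ²_T = 511.89514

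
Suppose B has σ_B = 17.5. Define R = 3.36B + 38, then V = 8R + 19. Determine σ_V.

σ_R = |3.36|·17.5 = 58.8.
σ_V = |8|·58.8 = 470.4.

σ_V = 470.4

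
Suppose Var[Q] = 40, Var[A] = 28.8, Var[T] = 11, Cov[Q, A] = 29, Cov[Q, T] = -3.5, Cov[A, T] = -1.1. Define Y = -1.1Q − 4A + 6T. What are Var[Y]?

Var[Y] = 1259.4

Var[Y] = a²·Var[Q] + b²·Var[A] + c²·Var[T] + 2ab·Cov[Q, A] + 2ac·Cov[Q, T] + 2bc·Cov[A, T], with a = -1.1, b = -4, c = 6.
= 48.4 + 460.8 + 396 + 255.2 + 46.2 + 52.8
= 1259.4.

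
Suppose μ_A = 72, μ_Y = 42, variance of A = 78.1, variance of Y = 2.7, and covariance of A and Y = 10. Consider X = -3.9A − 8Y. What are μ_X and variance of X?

μ_X = (-3.9)·μ_A + (-8)·μ_Y = (-3.9)·72 + (-8)·42 = -616.8.
variance of X = a²·variance of A + b²·variance of Y + 2ab·covariance of A and Y with a = -3.9, b = -8.
= (-3.9)²·78.1 + (-8)²·2.7 + 2·(-3.9)·(-8)·10
= 1187.901 + 172.8 + 624 = 1984.701.

μ_X = -616.8, variance of X = 1984.701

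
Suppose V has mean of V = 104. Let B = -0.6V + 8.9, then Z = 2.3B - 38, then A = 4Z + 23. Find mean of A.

mean of A = -621.2

mean of B = (-0.6)·104 + 8.9 = -53.5.
mean of Z = 2.3·(-53.5) + (-38) = -161.05.
mean of A = 4·(-161.05) + 23 = -621.2.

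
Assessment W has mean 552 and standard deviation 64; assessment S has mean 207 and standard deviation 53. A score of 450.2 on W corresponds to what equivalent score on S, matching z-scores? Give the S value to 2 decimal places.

z = (450.2 − 552)/64 ≈ -1.5906.
S = 207 + z·53 = 207 + (450.2 − 552)·53/64 ≈ 122.70.

S = 122.70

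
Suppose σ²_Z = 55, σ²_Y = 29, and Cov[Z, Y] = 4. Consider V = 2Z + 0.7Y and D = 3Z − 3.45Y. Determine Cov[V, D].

Cov[V, D] = 240.765

By bilinearity, Cov[V, D] = ac·σ²_Z + bd·σ²_Y + (ad+bc)·Cov[Z, Y], with a=2, b=0.7, c=3, d=-3.45.
ac·σ²_Z = 2·3·55 = 330
bd·σ²_Y = 0.7·(-3.45)·29 = -70.035
(ad+bc)·Cov[Z, Y] = (-4.8)·4 = -19.2
Cov[V, D] = 330 + (-70.035) + (-19.2) = 240.765.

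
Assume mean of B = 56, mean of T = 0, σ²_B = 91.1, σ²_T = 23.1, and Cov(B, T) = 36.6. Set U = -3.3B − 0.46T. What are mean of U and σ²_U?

mean of U = (-3.3)·mean of B + (-0.46)·mean of T = (-3.3)·56 + (-0.46)·0 = -184.8.
σ²_U = a²·σ²_B + b²·σ²_T + 2ab·Cov(B, T) with a = -3.3, b = -0.46.
= (-3.3)²·91.1 + (-0.46)²·23.1 + 2·(-3.3)·(-0.46)·36.6
= 992.079 + 4.88796 + 111.1176 = 1108.08456.

mean of U = -184.8, σ²_U = 1108.08456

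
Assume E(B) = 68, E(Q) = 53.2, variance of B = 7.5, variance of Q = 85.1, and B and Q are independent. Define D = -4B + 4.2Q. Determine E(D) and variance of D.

E(D) = -48.56, variance of D = 1621.164

E(D) = (-4)·E(B) + 4.2·E(Q) = (-4)·68 + 4.2·53.2 = -48.56.
variance of D = a²·variance of B + b²·variance of Q + 2ab·Cov(B, Q) with a = -4, b = 4.2.
Independence gives Cov(B, Q) = 0.
= (-4)²·7.5 + 4.2²·85.1 + 2·(-4)·4.2·0
= 120 + 1501.164 + 0 = 1621.164.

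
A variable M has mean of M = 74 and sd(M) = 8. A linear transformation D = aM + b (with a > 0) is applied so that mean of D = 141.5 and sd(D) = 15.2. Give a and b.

sd(D) = a·sd(M) (a > 0), so a = 15.2/8 = 1.9.
mean of D = a·mean of M + b, so b = 141.5 − 1.9·74 = 0.9.

a = 1.9, b = 0.9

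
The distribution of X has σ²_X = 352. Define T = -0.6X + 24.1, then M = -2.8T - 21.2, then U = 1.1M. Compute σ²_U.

σ²_T = (-0.6)²·352 = 126.72.
σ²_M = (-2.8)²·126.72 = 993.4848.
σ²_U = 1.1²·993.4848 = 1202.116608.

σ²_U = 1202.116608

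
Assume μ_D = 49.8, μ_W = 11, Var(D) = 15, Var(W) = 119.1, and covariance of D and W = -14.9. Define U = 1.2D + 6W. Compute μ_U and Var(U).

μ_U = 125.76, Var(U) = 4094.64

μ_U = 1.2·μ_D + 6·μ_W = 1.2·49.8 + 6·11 = 125.76.
Var(U) = a²·Var(D) + b²·Var(W) + 2ab·covariance of D and W with a = 1.2, b = 6.
= 1.2²·15 + 6²·119.1 + 2·1.2·6·(-14.9)
= 21.6 + 4287.6 + (-214.56) = 4094.64.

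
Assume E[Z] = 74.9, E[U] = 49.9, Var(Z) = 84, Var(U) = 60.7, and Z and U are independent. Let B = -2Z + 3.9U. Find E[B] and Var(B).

E[B] = (-2)·E[Z] + 3.9·E[U] = (-2)·74.9 + 3.9·49.9 = 44.81.
Var(B) = a²·Var(Z) + b²·Var(U) + 2ab·covariance of Z and U with a = -2, b = 3.9.
Independence gives covariance of Z and U = 0.
= (-2)²·84 + 3.9²·60.7 + 2·(-2)·3.9·0
= 336 + 923.247 + 0 = 1259.247.

E[B] = 44.81, Var(B) = 1259.247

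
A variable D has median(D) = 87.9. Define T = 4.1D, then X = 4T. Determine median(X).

median(T) = 4.1·87.9 = 360.39.
median(X) = 4·360.39 = 1441.56.

median(X) = 1441.56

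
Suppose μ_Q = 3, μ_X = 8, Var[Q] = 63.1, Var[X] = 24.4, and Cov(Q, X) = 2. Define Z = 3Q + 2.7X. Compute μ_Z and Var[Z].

μ_Z = 3·μ_Q + 2.7·μ_X = 3·3 + 2.7·8 = 30.6.
Var[Z] = a²·Var[Q] + b²·Var[X] + 2ab·Cov(Q, X) with a = 3, b = 2.7.
= 3²·63.1 + 2.7²·24.4 + 2·3·2.7·2
= 567.9 + 177.876 + 32.4 = 778.176.

μ_Z = 30.6, Var[Z] = 778.176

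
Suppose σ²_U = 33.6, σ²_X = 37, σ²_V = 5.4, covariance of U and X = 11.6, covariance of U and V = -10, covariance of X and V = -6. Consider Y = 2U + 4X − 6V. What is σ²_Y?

σ²_Y = a²·σ²_U + b²·σ²_X + c²·σ²_V + 2ab·covariance of U and X + 2ac·covariance of U and V + 2bc·covariance of X and V, with a = 2, b = 4, c = -6.
= 134.4 + 592 + 194.4 + 185.6 + 240 + 288
= 1634.4.

σ²_Y = 1634.4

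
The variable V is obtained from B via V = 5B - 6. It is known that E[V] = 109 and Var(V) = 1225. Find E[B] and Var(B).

From V = 5B - 6: E[V] = a·E[B] + b, so E[B] = (E[V] − b)/a = (109 − (-6))/5 = 23.
Var(V) = a²·Var(B), so Var(B) = 1225/5² = 49.

E[B] = 23, Var(B) = 49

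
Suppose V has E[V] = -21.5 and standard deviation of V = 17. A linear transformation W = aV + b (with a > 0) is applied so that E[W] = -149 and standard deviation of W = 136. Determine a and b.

standard deviation of W = a·standard deviation of V (a > 0), so a = 136/17 = 8.
E[W] = a·E[V] + b, so b = -149 − 8·(-21.5) = 23.

a = 8, b = 23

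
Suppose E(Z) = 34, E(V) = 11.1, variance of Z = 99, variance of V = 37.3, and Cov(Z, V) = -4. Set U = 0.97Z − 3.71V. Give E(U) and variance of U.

E(U) = -8.201, variance of U = 635.33963

E(U) = 0.97·E(Z) + (-3.71)·E(V) = 0.97·34 + (-3.71)·11.1 = -8.201.
variance of U = a²·variance of Z + b²·variance of V + 2ab·Cov(Z, V) with a = 0.97, b = -3.71.
= 0.97²·99 + (-3.71)²·37.3 + 2·0.97·(-3.71)·(-4)
= 93.1491 + 513.40093 + 28.7896 = 635.33963.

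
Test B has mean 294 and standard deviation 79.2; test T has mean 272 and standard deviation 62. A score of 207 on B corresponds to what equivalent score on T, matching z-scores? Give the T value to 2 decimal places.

z = (207 − 294)/79.2 ≈ -1.0985.
T = 272 + z·62 = 272 + (207 − 294)·62/79.2 ≈ 203.89.

T = 203.89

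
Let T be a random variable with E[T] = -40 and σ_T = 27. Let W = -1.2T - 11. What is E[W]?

E[W] = 37

W = -1.2T - 11 is linear with a = -1.2, b = -11.
E[W] = a·E[T] + b = (-1.2)·(-40) + (-11) = 37.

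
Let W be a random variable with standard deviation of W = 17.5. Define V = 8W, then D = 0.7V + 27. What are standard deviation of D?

standard deviation of V = |8|·17.5 = 140.
standard deviation of D = |0.7|·140 = 98.

standard deviation of D = 98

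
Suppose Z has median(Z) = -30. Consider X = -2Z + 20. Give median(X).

median(X) = 80

A linear map preserves order up to sign, so median(X) = a·median(Z) + b = (-2)·(-30) + 20 = 80.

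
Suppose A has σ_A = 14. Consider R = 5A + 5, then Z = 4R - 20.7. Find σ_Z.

σ_Z = 280

σ_R = |5|·14 = 70.
σ_Z = |4|·70 = 280.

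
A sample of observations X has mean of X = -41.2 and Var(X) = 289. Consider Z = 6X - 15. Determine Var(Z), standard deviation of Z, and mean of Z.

Var(Z) = 10404, standard deviation of Z = 102, mean of Z = -262.2

Z = 6X - 15 is linear with a = 6, b = -15.
Var(Z) = a²·Var(X) = 6²·289 = 10404 (the additive constant -15 does not affect variance).
standard deviation of X = √289 = 17.
standard deviation of Z = |a|·standard deviation of X = |6|·17 = 102.
mean of Z = a·mean of X + b = 6·(-41.2) + (-15) = -262.2.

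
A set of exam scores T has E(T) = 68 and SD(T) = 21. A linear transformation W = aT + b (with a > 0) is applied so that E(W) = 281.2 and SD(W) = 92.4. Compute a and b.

SD(W) = a·SD(T) (a > 0), so a = 92.4/21 = 4.4.
E(W) = a·E(T) + b, so b = 281.2 − 4.4·68 = -18.

a = 4.4, b = -18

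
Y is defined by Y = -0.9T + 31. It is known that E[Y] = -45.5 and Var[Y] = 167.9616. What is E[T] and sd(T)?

From Y = -0.9T + 31: E[Y] = a·E[T] + b, so E[T] = (E[Y] − b)/a = (-45.5 − 31)/(-0.9) = 85.
sd(Y) = √167.9616 = 12.96.
sd(Y) = |a|·sd(T), so sd(T) = 12.96/|-0.9| = 14.4.

E[T] = 85, sd(T) = 14.4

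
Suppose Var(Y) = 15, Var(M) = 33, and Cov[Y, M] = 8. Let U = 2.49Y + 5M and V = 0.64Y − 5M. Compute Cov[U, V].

Cov[U, V] = -875.096

By bilinearity, Cov[U, V] = ac·Var(Y) + bd·Var(M) + (ad+bc)·Cov[Y, M], with a=2.49, b=5, c=0.64, d=-5.
ac·Var(Y) = 2.49·0.64·15 = 23.904
bd·Var(M) = 5·(-5)·33 = -825
(ad+bc)·Cov[Y, M] = (-9.25)·8 = -74
Cov[U, V] = 23.904 + (-825) + (-74) = -875.096.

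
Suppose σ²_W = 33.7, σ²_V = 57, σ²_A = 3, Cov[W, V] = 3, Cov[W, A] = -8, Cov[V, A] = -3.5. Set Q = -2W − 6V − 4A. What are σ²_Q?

σ²_Q = a²·σ²_W + b²·σ²_V + c²·σ²_A + 2ab·Cov[W, V] + 2ac·Cov[W, A] + 2bc·Cov[V, A], with a = -2, b = -6, c = -4.
= 134.8 + 2052 + 48 + 72 + (-128) + (-168)
= 2010.8.

σ²_Q = 2010.8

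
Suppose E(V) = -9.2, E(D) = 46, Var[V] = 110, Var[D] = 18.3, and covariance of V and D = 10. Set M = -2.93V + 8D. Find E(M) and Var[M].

E(M) = 394.956, Var[M] = 1646.739

E(M) = (-2.93)·E(V) + 8·E(D) = (-2.93)·(-9.2) + 8·46 = 394.956.
Var[M] = a²·Var[V] + b²·Var[D] + 2ab·covariance of V and D with a = -2.93, b = 8.
= (-2.93)²·110 + 8²·18.3 + 2·(-2.93)·8·10
= 944.339 + 1171.2 + (-468.8) = 1646.739.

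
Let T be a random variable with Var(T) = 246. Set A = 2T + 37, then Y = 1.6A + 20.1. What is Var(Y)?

Var(Y) = 2519.04

Var(A) = 2²·246 = 984.
Var(Y) = 1.6²·984 = 2519.04.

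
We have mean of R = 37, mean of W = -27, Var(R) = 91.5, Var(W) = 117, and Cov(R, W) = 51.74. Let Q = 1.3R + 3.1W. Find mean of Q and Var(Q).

mean of Q = -35.6, Var(Q) = 1696.0294

mean of Q = 1.3·mean of R + 3.1·mean of W = 1.3·37 + 3.1·(-27) = -35.6.
Var(Q) = a²·Var(R) + b²·Var(W) + 2ab·Cov(R, W) with a = 1.3, b = 3.1.
= 1.3²·91.5 + 3.1²·117 + 2·1.3·3.1·51.74
= 154.635 + 1124.37 + 417.0244 = 1696.0294.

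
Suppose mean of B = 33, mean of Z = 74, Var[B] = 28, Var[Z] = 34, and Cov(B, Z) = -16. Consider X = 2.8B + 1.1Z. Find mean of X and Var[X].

mean of X = 2.8·mean of B + 1.1·mean of Z = 2.8·33 + 1.1·74 = 173.8.
Var[X] = a²·Var[B] + b²·Var[Z] + 2ab·Cov(B, Z) with a = 2.8, b = 1.1.
= 2.8²·28 + 1.1²·34 + 2·2.8·1.1·(-16)
= 219.52 + 41.14 + (-98.56) = 162.1.

mean of X = 173.8, Var[X] = 162.1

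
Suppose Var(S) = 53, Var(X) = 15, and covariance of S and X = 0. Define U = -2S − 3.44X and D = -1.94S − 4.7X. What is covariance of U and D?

By bilinearity, covariance of U and D = ac·Var(S) + bd·Var(X) + (ad+bc)·covariance of S and X, with a=-2, b=-3.44, c=-1.94, d=-4.7.
ac·Var(S) = (-2)·(-1.94)·53 = 205.64
bd·Var(X) = (-3.44)·(-4.7)·15 = 242.52
(ad+bc)·covariance of S and X = (16.0736)·0 = 0
covariance of U and D = 205.64 + 242.52 + 0 = 448.16.

covariance of U and D = 448.16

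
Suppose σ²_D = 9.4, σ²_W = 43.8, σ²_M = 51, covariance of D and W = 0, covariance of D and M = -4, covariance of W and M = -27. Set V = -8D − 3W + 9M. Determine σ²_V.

σ²_V = a²·σ²_D + b²·σ²_W + c²·σ²_M + 2ab·covariance of D and W + 2ac·covariance of D and M + 2bc·covariance of W and M, with a = -8, b = -3, c = 9.
= 601.6 + 394.2 + 4131 + 0 + 576 + 1458
= 7160.8.

σ²_V = 7160.8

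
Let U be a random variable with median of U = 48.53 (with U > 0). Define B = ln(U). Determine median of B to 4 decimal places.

median of B = 3.8822

ln(U) is monotone on this domain, so median of B = ln(48.53) ≈ 3.8822.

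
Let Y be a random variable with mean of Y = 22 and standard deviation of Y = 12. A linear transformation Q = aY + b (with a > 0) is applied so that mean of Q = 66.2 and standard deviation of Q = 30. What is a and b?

a = 2.5, b = 11.2

standard deviation of Q = a·standard deviation of Y (a > 0), so a = 30/12 = 2.5.
mean of Q = a·mean of Y + b, so b = 66.2 − 2.5·22 = 11.2.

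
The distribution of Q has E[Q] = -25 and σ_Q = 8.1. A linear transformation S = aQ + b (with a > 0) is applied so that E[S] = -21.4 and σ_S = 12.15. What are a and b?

σ_S = a·σ_Q (a > 0), so a = 12.15/8.1 = 1.5.
E[S] = a·E[Q] + b, so b = -21.4 − 1.5·(-25) = 16.1.

a = 1.5, b = 16.1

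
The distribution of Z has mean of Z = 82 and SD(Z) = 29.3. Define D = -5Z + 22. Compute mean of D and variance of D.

mean of D = -388, variance of D = 21462.25

D = -5Z + 22 is linear with a = -5, b = 22.
mean of D = a·mean of Z + b = (-5)·82 + 22 = -388.
variance of Z = 29.3² = 858.49.
variance of D = a²·variance of Z = (-5)²·858.49 = 21462.25 (the additive constant 22 does not affect variance).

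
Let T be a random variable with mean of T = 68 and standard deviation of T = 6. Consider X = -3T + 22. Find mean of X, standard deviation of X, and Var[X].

mean of X = -182, standard deviation of X = 18, Var[X] = 324

X = -3T + 22 is linear with a = -3, b = 22.
mean of X = a·mean of T + b = (-3)·68 + 22 = -182.
standard deviation of X = |a|·standard deviation of T = |-3|·6 = 18.
Var[T] = 6² = 36.
Var[X] = a²·Var[T] = (-3)²·36 = 324 (the additive constant 22 does not affect variance).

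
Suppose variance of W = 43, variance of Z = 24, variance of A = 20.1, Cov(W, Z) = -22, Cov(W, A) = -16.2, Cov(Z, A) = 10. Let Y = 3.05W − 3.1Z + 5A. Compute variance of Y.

variance of Y = a²·variance of W + b²·variance of Z + c²·variance of A + 2ab·Cov(W, Z) + 2ac·Cov(W, A) + 2bc·Cov(Z, A), with a = 3.05, b = -3.1, c = 5.
= 400.0075 + 230.64 + 502.5 + 416.02 + (-494.1) + (-310)
= 745.0675.

variance of Y = 745.0675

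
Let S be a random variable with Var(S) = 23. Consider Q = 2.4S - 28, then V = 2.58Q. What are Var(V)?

Var(Q) = 2.4²·23 = 132.48.
Var(V) = 2.58²·132.48 = 881.839872.

Var(V) = 881.839872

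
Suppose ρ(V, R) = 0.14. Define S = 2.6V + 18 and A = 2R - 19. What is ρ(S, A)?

ρ(S, A) = 0.14

Linear rescalings preserve correlation up to sign; here the slopes 2.6 and 2 have the same sign, so ρ(S, A) = ρ(V, R) = 0.14.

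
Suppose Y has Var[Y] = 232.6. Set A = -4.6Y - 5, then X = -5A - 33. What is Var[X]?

Var[X] = 123045.4

Var[A] = (-4.6)²·232.6 = 4921.816.
Var[X] = (-5)²·4921.816 = 123045.4.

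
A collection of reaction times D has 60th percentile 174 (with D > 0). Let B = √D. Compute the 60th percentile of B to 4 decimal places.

60th percentile of B = 13.1909

√D is increasing, so P_{60}(B) = g(P_{60}(D)) ≈ 13.1909.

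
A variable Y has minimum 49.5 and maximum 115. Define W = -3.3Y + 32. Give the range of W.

Range of Y = 115 − 49.5 = 65.5.
Range(W) = |a|·Range(Y) = |-3.3|·65.5 = 216.15.

Range(W) = 216.15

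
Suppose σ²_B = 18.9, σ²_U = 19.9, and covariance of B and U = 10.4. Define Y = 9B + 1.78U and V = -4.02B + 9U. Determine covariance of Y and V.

By bilinearity, covariance of Y and V = ac·σ²_B + bd·σ²_U + (ad+bc)·covariance of B and U, with a=9, b=1.78, c=-4.02, d=9.
ac·σ²_B = 9·(-4.02)·18.9 = -683.802
bd·σ²_U = 1.78·9·19.9 = 318.798
(ad+bc)·covariance of B and U = (73.8444)·10.4 = 767.98176
covariance of Y and V = -683.802 + 318.798 + 767.98176 = 402.97776.

covariance of Y and V = 402.97776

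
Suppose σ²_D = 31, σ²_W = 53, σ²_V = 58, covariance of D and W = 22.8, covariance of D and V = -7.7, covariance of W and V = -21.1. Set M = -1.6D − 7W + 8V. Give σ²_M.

σ²_M = a²·σ²_D + b²·σ²_W + c²·σ²_V + 2ab·covariance of D and W + 2ac·covariance of D and V + 2bc·covariance of W and V, with a = -1.6, b = -7, c = 8.
= 79.36 + 2597 + 3712 + 510.72 + 197.12 + 2363.2
= 9459.4.

σ²_M = 9459.4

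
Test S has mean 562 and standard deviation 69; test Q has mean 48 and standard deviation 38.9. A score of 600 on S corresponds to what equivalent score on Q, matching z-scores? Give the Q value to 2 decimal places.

Q = 69.42

z = (600 − 562)/69 ≈ 0.5507.
Q = 48 + z·38.9 = 48 + (600 − 562)·38.9/69 ≈ 69.42.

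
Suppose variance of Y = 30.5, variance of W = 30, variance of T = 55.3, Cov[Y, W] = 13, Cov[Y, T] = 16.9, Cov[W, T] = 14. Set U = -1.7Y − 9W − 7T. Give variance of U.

variance of U = a²·variance of Y + b²·variance of W + c²·variance of T + 2ab·Cov[Y, W] + 2ac·Cov[Y, T] + 2bc·Cov[W, T], with a = -1.7, b = -9, c = -7.
= 88.145 + 2430 + 2709.7 + 397.8 + 402.22 + 1764
= 7791.865.

variance of U = 7791.865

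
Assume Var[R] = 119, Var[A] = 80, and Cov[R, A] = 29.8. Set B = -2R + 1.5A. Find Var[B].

Var[B] = a²·Var[R] + b²·Var[A] + 2ab·Cov[R, A] with a = -2, b = 1.5.
= (-2)²·119 + 1.5²·80 + 2·(-2)·1.5·29.8
= 476 + 180 + (-178.8) = 477.2.

Var[B] = 477.2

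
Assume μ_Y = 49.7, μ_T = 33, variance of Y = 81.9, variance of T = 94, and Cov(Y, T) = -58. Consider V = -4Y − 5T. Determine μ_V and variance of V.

μ_V = -363.8, variance of V = 1340.4

μ_V = (-4)·μ_Y + (-5)·μ_T = (-4)·49.7 + (-5)·33 = -363.8.
variance of V = a²·variance of Y + b²·variance of T + 2ab·Cov(Y, T) with a = -4, b = -5.
= (-4)²·81.9 + (-5)²·94 + 2·(-4)·(-5)·(-58)
= 1310.4 + 2350 + (-2320) = 1340.4.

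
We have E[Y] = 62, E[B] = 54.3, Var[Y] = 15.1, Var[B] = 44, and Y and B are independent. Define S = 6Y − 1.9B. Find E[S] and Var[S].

E[S] = 6·E[Y] + (-1.9)·E[B] = 6·62 + (-1.9)·54.3 = 268.83.
Var[S] = a²·Var[Y] + b²·Var[B] + 2ab·Cov[Y, B] with a = 6, b = -1.9.
Independence gives Cov[Y, B] = 0.
= 6²·15.1 + (-1.9)²·44 + 2·6·(-1.9)·0
= 543.6 + 158.84 + 0 = 702.44.

E[S] = 268.83, Var[S] = 702.44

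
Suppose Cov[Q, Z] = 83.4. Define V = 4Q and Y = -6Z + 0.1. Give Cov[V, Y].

Cov[V, Y] = a·c·Cov[Q, Z] = 4·(-6)·83.4 = -2001.6. Additive constants drop out.

Cov[V, Y] = -2001.6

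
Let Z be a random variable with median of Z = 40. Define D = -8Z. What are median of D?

A linear map preserves order up to sign, so median of D = a·median of Z + b = (-8)·40 = -320.

median of D = -320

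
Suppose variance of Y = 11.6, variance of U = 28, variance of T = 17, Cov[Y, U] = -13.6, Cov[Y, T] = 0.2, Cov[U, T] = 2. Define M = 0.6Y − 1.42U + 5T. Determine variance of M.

variance of M = a²·variance of Y + b²·variance of U + c²·variance of T + 2ab·Cov[Y, U] + 2ac·Cov[Y, T] + 2bc·Cov[U, T], with a = 0.6, b = -1.42, c = 5.
= 4.176 + 56.4592 + 425 + 23.1744 + 1.2 + (-28.4)
= 481.6096.

variance of M = 481.6096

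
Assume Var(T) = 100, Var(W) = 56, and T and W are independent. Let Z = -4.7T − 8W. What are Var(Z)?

Var(Z) = 5793

Var(Z) = a²·Var(T) + b²·Var(W) + 2ab·Cov[T, W] with a = -4.7, b = -8.
Independence gives Cov[T, W] = 0.
= (-4.7)²·100 + (-8)²·56 + 2·(-4.7)·(-8)·0
= 2209 + 3584 + 0 = 5793.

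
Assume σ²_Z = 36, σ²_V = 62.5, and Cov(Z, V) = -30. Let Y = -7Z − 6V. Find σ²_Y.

σ²_Y = a²·σ²_Z + b²·σ²_V + 2ab·Cov(Z, V) with a = -7, b = -6.
= (-7)²·36 + (-6)²·62.5 + 2·(-7)·(-6)·(-30)
= 1764 + 2250 + (-2520) = 1494.

σ²_Y = 1494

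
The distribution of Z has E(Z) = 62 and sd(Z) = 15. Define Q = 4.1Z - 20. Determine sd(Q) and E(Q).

Q = 4.1Z - 20 is linear with a = 4.1, b = -20.
sd(Q) = |a|·sd(Z) = |4.1|·15 = 61.5.
E(Q) = a·E(Z) + b = 4.1·62 + (-20) = 234.2.

sd(Q) = 61.5, E(Q) = 234.2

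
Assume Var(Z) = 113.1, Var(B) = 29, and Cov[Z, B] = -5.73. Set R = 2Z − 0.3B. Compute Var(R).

Var(R) = a²·Var(Z) + b²·Var(B) + 2ab·Cov[Z, B] with a = 2, b = -0.3.
= 2²·113.1 + (-0.3)²·29 + 2·2·(-0.3)·(-5.73)
= 452.4 + 2.61 + 6.876 = 461.886.

Var(R) = 461.886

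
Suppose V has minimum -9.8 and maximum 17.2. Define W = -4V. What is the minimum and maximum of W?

min(W) = -68.8, max(W) = 39.2

a = -4 < 0, so order reverses: min(W) = a·max(V)+b = (-4)·17.2 = -68.8; max(W) = a·min(V)+b = (-4)·(-9.8) = 39.2.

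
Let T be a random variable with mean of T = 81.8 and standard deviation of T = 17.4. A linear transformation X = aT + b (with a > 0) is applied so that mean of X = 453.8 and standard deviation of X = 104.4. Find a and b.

a = 6, b = -37

standard deviation of X = a·standard deviation of T (a > 0), so a = 104.4/17.4 = 6.
mean of X = a·mean of T + b, so b = 453.8 − 6·81.8 = -37.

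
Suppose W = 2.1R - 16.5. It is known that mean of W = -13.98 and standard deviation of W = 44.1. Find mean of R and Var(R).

From W = 2.1R - 16.5: mean of W = a·mean of R + b, so mean of R = (mean of W − b)/a = (-13.98 − (-16.5))/2.1 = 1.2.
Var(W) = 44.1² = 1944.81.
Var(W) = a²·Var(R), so Var(R) = 1944.81/2.1² = 441.

mean of R = 1.2, Var(R) = 441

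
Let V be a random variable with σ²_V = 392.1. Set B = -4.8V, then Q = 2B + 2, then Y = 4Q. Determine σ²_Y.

σ²_B = (-4.8)²·392.1 = 9033.984.
σ²_Q = 2²·9033.984 = 36135.936.
σ²_Y = 4²·36135.936 = 578174.976.

σ²_Y = 578174.976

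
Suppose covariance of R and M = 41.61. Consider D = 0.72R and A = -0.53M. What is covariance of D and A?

covariance of D and A = -15.878376

covariance of D and A = a·c·covariance of R and M = 0.72·(-0.53)·41.61 = -15.878376. Additive constants drop out.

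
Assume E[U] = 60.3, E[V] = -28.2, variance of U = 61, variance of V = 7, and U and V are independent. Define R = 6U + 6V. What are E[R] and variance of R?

E[R] = 6·E[U] + 6·E[V] = 6·60.3 + 6·(-28.2) = 192.6.
variance of R = a²·variance of U + b²·variance of V + 2ab·Cov[U, V] with a = 6, b = 6.
Independence gives Cov[U, V] = 0.
= 6²·61 + 6²·7 + 2·6·6·0
= 2196 + 252 + 0 = 2448.

E[R] = 192.6, variance of R = 2448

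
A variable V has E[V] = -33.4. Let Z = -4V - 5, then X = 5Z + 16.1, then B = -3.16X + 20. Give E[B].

E[B] = -2062.756

E[Z] = (-4)·(-33.4) + (-5) = 128.6.
E[X] = 5·128.6 + 16.1 = 659.1.
E[B] = (-3.16)·659.1 + 20 = -2062.756.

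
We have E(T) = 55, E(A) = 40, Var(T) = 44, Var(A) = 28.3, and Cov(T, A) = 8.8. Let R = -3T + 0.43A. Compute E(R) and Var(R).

E(R) = (-3)·E(T) + 0.43·E(A) = (-3)·55 + 0.43·40 = -147.8.
Var(R) = a²·Var(T) + b²·Var(A) + 2ab·Cov(T, A) with a = -3, b = 0.43.
= (-3)²·44 + 0.43²·28.3 + 2·(-3)·0.43·8.8
= 396 + 5.23267 + (-22.704) = 378.52867.

E(R) = -147.8, Var(R) = 378.52867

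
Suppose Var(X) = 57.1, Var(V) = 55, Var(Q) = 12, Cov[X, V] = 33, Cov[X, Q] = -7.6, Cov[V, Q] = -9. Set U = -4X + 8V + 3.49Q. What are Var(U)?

Var(U) = 2177.3932

Var(U) = a²·Var(X) + b²·Var(V) + c²·Var(Q) + 2ab·Cov[X, V] + 2ac·Cov[X, Q] + 2bc·Cov[V, Q], with a = -4, b = 8, c = 3.49.
= 913.6 + 3520 + 146.1612 + (-2112) + 212.192 + (-502.56)
= 2177.3932.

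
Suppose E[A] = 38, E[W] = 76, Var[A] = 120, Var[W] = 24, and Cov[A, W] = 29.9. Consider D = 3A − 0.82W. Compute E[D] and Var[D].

E[D] = 3·E[A] + (-0.82)·E[W] = 3·38 + (-0.82)·76 = 51.68.
Var[D] = a²·Var[A] + b²·Var[W] + 2ab·Cov[A, W] with a = 3, b = -0.82.
= 3²·120 + (-0.82)²·24 + 2·3·(-0.82)·29.9
= 1080 + 16.1376 + (-147.108) = 949.0296.

E[D] = 51.68, Var[D] = 949.0296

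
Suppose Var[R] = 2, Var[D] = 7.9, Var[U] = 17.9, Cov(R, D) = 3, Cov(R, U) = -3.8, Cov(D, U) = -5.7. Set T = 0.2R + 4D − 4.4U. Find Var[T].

Var[T] = 685.152

Var[T] = a²·Var[R] + b²·Var[D] + c²·Var[U] + 2ab·Cov(R, D) + 2ac·Cov(R, U) + 2bc·Cov(D, U), with a = 0.2, b = 4, c = -4.4.
= 0.08 + 126.4 + 346.544 + 4.8 + 6.688 + 200.64
= 685.152.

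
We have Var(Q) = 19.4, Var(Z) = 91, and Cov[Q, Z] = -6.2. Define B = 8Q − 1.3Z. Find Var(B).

Var(B) = 1524.35

Var(B) = a²·Var(Q) + b²·Var(Z) + 2ab·Cov[Q, Z] with a = 8, b = -1.3.
= 8²·19.4 + (-1.3)²·91 + 2·8·(-1.3)·(-6.2)
= 1241.6 + 153.79 + 128.96 = 1524.35.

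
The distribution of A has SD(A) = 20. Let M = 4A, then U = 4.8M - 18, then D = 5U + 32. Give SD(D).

SD(D) = 1920

SD(M) = |4|·20 = 80.
SD(U) = |4.8|·80 = 384.
SD(D) = |5|·384 = 1920.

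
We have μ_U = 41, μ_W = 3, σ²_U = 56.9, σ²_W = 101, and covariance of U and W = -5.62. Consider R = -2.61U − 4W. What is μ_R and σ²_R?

μ_R = -119.01, σ²_R = 1886.26289

μ_R = (-2.61)·μ_U + (-4)·μ_W = (-2.61)·41 + (-4)·3 = -119.01.
σ²_R = a²·σ²_U + b²·σ²_W + 2ab·covariance of U and W with a = -2.61, b = -4.
= (-2.61)²·56.9 + (-4)²·101 + 2·(-2.61)·(-4)·(-5.62)
= 387.60849 + 1616 + (-117.3456) = 1886.26289.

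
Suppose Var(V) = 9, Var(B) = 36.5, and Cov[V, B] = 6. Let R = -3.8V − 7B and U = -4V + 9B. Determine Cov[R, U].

Cov[R, U] = -2199.9

By bilinearity, Cov[R, U] = ac·Var(V) + bd·Var(B) + (ad+bc)·Cov[V, B], with a=-3.8, b=-7, c=-4, d=9.
ac·Var(V) = (-3.8)·(-4)·9 = 136.8
bd·Var(B) = (-7)·9·36.5 = -2299.5
(ad+bc)·Cov[V, B] = (-6.2)·6 = -37.2
Cov[R, U] = 136.8 + (-2299.5) + (-37.2) = -2199.9.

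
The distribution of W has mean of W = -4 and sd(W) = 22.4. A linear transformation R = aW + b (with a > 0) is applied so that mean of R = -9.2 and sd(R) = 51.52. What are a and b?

a = 2.3, b = 0

sd(R) = a·sd(W) (a > 0), so a = 51.52/22.4 = 2.3.
mean of R = a·mean of W + b, so b = -9.2 − 2.3·(-4) = 0.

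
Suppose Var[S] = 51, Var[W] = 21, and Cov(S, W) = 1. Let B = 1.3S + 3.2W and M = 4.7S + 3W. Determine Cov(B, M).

Cov(B, M) = 532.15

By bilinearity, Cov(B, M) = ac·Var[S] + bd·Var[W] + (ad+bc)·Cov(S, W), with a=1.3, b=3.2, c=4.7, d=3.
ac·Var[S] = 1.3·4.7·51 = 311.61
bd·Var[W] = 3.2·3·21 = 201.6
(ad+bc)·Cov(S, W) = (18.94)·1 = 18.94
Cov(B, M) = 311.61 + 201.6 + 18.94 = 532.15.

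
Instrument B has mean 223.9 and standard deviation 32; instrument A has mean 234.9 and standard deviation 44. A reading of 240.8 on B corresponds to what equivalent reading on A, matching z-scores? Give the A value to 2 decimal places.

A = 258.14

z = (240.8 − 223.9)/32 ≈ 0.5281.
A = 234.9 + z·44 = 234.9 + (240.8 − 223.9)·44/32 ≈ 258.14.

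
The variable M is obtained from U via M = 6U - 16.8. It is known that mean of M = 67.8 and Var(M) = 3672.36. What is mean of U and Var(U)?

From M = 6U - 16.8: mean of M = a·mean of U + b, so mean of U = (mean of M − b)/a = (67.8 − (-16.8))/6 = 14.1.
Var(M) = a²·Var(U), so Var(U) = 3672.36/6² = 102.01.

mean of U = 14.1, Var(U) = 102.01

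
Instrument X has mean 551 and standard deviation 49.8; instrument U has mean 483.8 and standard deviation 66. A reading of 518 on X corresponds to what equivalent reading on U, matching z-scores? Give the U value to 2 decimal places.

U = 440.07

z = (518 − 551)/49.8 ≈ -0.6627.
U = 483.8 + z·66 = 483.8 + (518 − 551)·66/49.8 ≈ 440.07.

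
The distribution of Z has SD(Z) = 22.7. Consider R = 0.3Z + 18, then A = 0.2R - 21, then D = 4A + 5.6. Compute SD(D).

SD(D) = 5.448

SD(R) = |0.3|·22.7 = 6.81.
SD(A) = |0.2|·6.81 = 1.362.
SD(D) = |4|·1.362 = 5.448.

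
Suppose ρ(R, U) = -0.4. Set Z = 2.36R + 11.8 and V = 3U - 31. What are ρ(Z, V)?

Linear rescalings preserve correlation up to sign; here the slopes 2.36 and 3 have the same sign, so ρ(Z, V) = ρ(R, U) = -0.4.

ρ(Z, V) = -0.4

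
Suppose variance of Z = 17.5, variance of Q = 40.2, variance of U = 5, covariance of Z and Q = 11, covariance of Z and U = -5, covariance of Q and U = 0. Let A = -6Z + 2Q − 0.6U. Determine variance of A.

variance of A = 492.6

variance of A = a²·variance of Z + b²·variance of Q + c²·variance of U + 2ab·covariance of Z and Q + 2ac·covariance of Z and U + 2bc·covariance of Q and U, with a = -6, b = 2, c = -0.6.
= 630 + 160.8 + 1.8 + (-264) + (-36) + 0
= 492.6.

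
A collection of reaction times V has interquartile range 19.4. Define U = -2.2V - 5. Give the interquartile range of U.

Under U = aV + b, IQR(U) = |a|·IQR(V) = |-2.2|·19.4 = 42.68 (shifts cancel; spread scales by |a|).

IQR(U) = 42.68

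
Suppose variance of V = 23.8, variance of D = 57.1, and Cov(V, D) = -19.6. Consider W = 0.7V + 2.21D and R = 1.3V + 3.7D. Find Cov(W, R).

Cov(W, R) = 381.4899

By bilinearity, Cov(W, R) = ac·variance of V + bd·variance of D + (ad+bc)·Cov(V, D), with a=0.7, b=2.21, c=1.3, d=3.7.
ac·variance of V = 0.7·1.3·23.8 = 21.658
bd·variance of D = 2.21·3.7·57.1 = 466.9067
(ad+bc)·Cov(V, D) = (5.463)·(-19.6) = -107.0748
Cov(W, R) = 21.658 + 466.9067 + (-107.0748) = 381.4899.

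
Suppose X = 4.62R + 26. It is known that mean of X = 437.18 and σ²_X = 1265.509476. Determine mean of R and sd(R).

From X = 4.62R + 26: mean of X = a·mean of R + b, so mean of R = (mean of X − b)/a = (437.18 − 26)/4.62 = 89.
sd(X) = √1265.509476 = 35.574.
sd(X) = |a|·sd(R), so sd(R) = 35.574/|4.62| = 7.7.

mean of R = 89, sd(R) = 7.7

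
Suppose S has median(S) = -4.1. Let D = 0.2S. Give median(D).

A linear map preserves order up to sign, so median(D) = a·median(S) + b = 0.2·(-4.1) = -0.82.

median(D) = -0.82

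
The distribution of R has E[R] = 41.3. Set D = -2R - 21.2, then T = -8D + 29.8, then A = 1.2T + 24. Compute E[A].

E[D] = (-2)·41.3 + (-21.2) = -103.8.
E[T] = (-8)·(-103.8) + 29.8 = 860.2.
E[A] = 1.2·860.2 + 24 = 1056.24.

E[A] = 1056.24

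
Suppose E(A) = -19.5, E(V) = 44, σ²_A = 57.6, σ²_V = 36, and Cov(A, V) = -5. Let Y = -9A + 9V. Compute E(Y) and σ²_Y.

E(Y) = (-9)·E(A) + 9·E(V) = (-9)·(-19.5) + 9·44 = 571.5.
σ²_Y = a²·σ²_A + b²·σ²_V + 2ab·Cov(A, V) with a = -9, b = 9.
= (-9)²·57.6 + 9²·36 + 2·(-9)·9·(-5)
= 4665.6 + 2916 + 810 = 8391.6.

E(Y) = 571.5, σ²_Y = 8391.6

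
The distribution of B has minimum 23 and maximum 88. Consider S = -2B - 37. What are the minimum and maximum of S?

a = -2 < 0, so order reverses: min(S) = a·max(B)+b = (-2)·88 + (-37) = -213; max(S) = a·min(B)+b = (-2)·23 + (-37) = -83.

min(S) = -213, max(S) = -83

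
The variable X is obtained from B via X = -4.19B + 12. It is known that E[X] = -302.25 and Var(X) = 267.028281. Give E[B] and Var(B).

From X = -4.19B + 12: E[X] = a·E[B] + b, so E[B] = (E[X] − b)/a = (-302.25 − 12)/(-4.19) = 75.
Var(X) = a²·Var(B), so Var(B) = 267.028281/(-4.19)² = 15.21.

E[B] = 75, Var(B) = 15.21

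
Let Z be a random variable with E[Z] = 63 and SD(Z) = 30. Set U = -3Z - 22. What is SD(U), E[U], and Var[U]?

U = -3Z - 22 is linear with a = -3, b = -22.
SD(U) = |a|·SD(Z) = |-3|·30 = 90.
E[U] = a·E[Z] + b = (-3)·63 + (-22) = -211.
Var[Z] = 30² = 900.
Var[U] = a²·Var[Z] = (-3)²·900 = 8100 (the additive constant -22 does not affect variance).

SD(U) = 90, E[U] = -211, Var[U] = 8100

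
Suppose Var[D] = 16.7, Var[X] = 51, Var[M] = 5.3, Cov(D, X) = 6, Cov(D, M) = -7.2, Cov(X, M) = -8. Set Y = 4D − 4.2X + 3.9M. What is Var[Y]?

Var[Y] = a²·Var[D] + b²·Var[X] + c²·Var[M] + 2ab·Cov(D, X) + 2ac·Cov(D, M) + 2bc·Cov(X, M), with a = 4, b = -4.2, c = 3.9.
= 267.2 + 899.64 + 80.613 + (-201.6) + (-224.64) + 262.08
= 1083.293.

Var[Y] = 1083.293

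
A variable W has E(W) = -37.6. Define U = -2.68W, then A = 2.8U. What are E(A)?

E(A) = 282.1504

E(U) = (-2.68)·(-37.6) = 100.768.
E(A) = 2.8·100.768 = 282.1504.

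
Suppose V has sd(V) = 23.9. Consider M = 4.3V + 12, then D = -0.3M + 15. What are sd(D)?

sd(D) = 30.831

sd(M) = |4.3|·23.9 = 102.77.
sd(D) = |-0.3|·102.77 = 30.831.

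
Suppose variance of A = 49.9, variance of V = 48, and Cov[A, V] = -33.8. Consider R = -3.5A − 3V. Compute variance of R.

variance of R = a²·variance of A + b²·variance of V + 2ab·Cov[A, V] with a = -3.5, b = -3.
= (-3.5)²·49.9 + (-3)²·48 + 2·(-3.5)·(-3)·(-33.8)
= 611.275 + 432 + (-709.8) = 333.475.

variance of R = 333.475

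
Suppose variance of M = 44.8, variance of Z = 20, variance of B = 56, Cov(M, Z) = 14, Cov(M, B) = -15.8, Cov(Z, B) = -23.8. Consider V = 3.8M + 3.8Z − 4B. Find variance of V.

variance of V = 3439.872

variance of V = a²·variance of M + b²·variance of Z + c²·variance of B + 2ab·Cov(M, Z) + 2ac·Cov(M, B) + 2bc·Cov(Z, B), with a = 3.8, b = 3.8, c = -4.
= 646.912 + 288.8 + 896 + 404.32 + 480.32 + 723.52
= 3439.872.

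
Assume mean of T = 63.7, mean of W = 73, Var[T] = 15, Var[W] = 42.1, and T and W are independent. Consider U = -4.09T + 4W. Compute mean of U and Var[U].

mean of U = (-4.09)·mean of T + 4·mean of W = (-4.09)·63.7 + 4·73 = 31.467.
Var[U] = a²·Var[T] + b²·Var[W] + 2ab·covariance of T and W with a = -4.09, b = 4.
Independence gives covariance of T and W = 0.
= (-4.09)²·15 + 4²·42.1 + 2·(-4.09)·4·0
= 250.9215 + 673.6 + 0 = 924.5215.

mean of U = 31.467, Var[U] = 924.5215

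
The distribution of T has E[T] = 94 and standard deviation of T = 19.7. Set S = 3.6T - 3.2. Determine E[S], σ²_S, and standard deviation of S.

S = 3.6T - 3.2 is linear with a = 3.6, b = -3.2.
E[S] = a·E[T] + b = 3.6·94 + (-3.2) = 335.2.
σ²_T = 19.7² = 388.09.
σ²_S = a²·σ²_T = 3.6²·388.09 = 5029.6464 (the additive constant -3.2 does not affect variance).
standard deviation of S = |a|·standard deviation of T = |3.6|·19.7 = 70.92.

E[S] = 335.2, σ²_S = 5029.6464, standard deviation of S = 70.92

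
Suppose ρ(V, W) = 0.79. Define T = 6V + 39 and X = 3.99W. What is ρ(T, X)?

Linear rescalings preserve correlation up to sign; here the slopes 6 and 3.99 have the same sign, so ρ(T, X) = ρ(V, W) = 0.79.

ρ(T, X) = 0.79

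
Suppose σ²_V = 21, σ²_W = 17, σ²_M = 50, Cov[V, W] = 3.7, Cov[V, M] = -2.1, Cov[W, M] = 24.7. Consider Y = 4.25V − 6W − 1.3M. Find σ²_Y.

σ²_Y = a²·σ²_V + b²·σ²_W + c²·σ²_M + 2ab·Cov[V, W] + 2ac·Cov[V, M] + 2bc·Cov[W, M], with a = 4.25, b = -6, c = -1.3.
= 379.3125 + 612 + 84.5 + (-188.7) + 23.205 + 385.32
= 1295.6375.

σ²_Y = 1295.6375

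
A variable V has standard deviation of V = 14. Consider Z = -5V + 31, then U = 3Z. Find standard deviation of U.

standard deviation of U = 210

standard deviation of Z = |-5|·14 = 70.
standard deviation of U = |3|·70 = 210.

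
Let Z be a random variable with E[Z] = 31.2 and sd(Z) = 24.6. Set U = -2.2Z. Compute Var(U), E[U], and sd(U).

Var(U) = 2928.9744, E[U] = -68.64, sd(U) = 54.12

U = -2.2Z is linear with a = -2.2, b = 0.
Var(Z) = 24.6² = 605.16.
Var(U) = a²·Var(Z) = (-2.2)²·605.16 = 2928.9744.
E[U] = a·E[Z] + b = (-2.2)·31.2 = -68.64.
sd(U) = |a|·sd(Z) = |-2.2|·24.6 = 54.12.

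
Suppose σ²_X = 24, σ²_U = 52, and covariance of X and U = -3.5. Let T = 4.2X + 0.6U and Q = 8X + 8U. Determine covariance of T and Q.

covariance of T and Q = 921.6

By bilinearity, covariance of T and Q = ac·σ²_X + bd·σ²_U + (ad+bc)·covariance of X and U, with a=4.2, b=0.6, c=8, d=8.
ac·σ²_X = 4.2·8·24 = 806.4
bd·σ²_U = 0.6·8·52 = 249.6
(ad+bc)·covariance of X and U = (38.4)·(-3.5) = -134.4
covariance of T and Q = 806.4 + 249.6 + (-134.4) = 921.6.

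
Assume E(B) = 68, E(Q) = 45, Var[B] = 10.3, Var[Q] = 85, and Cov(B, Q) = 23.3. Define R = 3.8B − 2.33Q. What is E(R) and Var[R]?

E(R) = 3.8·E(B) + (-2.33)·E(Q) = 3.8·68 + (-2.33)·45 = 153.55.
Var[R] = a²·Var[B] + b²·Var[Q] + 2ab·Cov(B, Q) with a = 3.8, b = -2.33.
= 3.8²·10.3 + (-2.33)²·85 + 2·3.8·(-2.33)·23.3
= 148.732 + 461.4565 + (-412.5964) = 197.5921.

E(R) = 153.55, Var[R] = 197.5921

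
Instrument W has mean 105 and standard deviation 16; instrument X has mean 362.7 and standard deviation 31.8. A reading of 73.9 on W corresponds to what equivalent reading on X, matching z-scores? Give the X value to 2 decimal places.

z = (73.9 − 105)/16 ≈ -1.9438.
X = 362.7 + z·31.8 = 362.7 + (73.9 − 105)·31.8/16 ≈ 300.89.

X = 300.89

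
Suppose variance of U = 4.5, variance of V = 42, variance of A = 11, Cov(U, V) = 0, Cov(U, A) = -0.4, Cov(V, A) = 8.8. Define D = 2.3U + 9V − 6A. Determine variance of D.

variance of D = 2882.445

variance of D = a²·variance of U + b²·variance of V + c²·variance of A + 2ab·Cov(U, V) + 2ac·Cov(U, A) + 2bc·Cov(V, A), with a = 2.3, b = 9, c = -6.
= 23.805 + 3402 + 396 + 0 + 11.04 + (-950.4)
= 2882.445.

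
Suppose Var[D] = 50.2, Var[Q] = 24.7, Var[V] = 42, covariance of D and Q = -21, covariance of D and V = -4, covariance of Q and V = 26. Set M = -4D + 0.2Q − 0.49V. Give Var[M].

Var[M] = 827.0962

Var[M] = a²·Var[D] + b²·Var[Q] + c²·Var[V] + 2ab·covariance of D and Q + 2ac·covariance of D and V + 2bc·covariance of Q and V, with a = -4, b = 0.2, c = -0.49.
= 803.2 + 0.988 + 10.0842 + 33.6 + (-15.68) + (-5.096)
= 827.0962.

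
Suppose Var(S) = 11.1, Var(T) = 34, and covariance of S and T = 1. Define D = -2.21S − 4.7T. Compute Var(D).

Var(D) = a²·Var(S) + b²·Var(T) + 2ab·covariance of S and T with a = -2.21, b = -4.7.
= (-2.21)²·11.1 + (-4.7)²·34 + 2·(-2.21)·(-4.7)·1
= 54.21351 + 751.06 + 20.774 = 826.04751.

Var(D) = 826.04751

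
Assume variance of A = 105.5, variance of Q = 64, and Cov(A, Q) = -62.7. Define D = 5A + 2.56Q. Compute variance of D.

variance of D = 1451.8104

variance of D = a²·variance of A + b²·variance of Q + 2ab·Cov(A, Q) with a = 5, b = 2.56.
= 5²·105.5 + 2.56²·64 + 2·5·2.56·(-62.7)
= 2637.5 + 419.4304 + (-1605.12) = 1451.8104.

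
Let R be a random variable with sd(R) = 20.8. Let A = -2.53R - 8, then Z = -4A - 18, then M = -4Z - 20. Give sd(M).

sd(M) = 841.984

sd(A) = |-2.53|·20.8 = 52.624.
sd(Z) = |-4|·52.624 = 210.496.
sd(M) = |-4|·210.496 = 841.984.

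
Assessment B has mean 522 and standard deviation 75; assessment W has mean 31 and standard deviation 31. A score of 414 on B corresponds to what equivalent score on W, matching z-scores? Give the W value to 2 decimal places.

W = -13.64

z = (414 − 522)/75 = -1.44.
W = 31 + z·31 = 31 + (414 − 522)·31/75 = -13.64.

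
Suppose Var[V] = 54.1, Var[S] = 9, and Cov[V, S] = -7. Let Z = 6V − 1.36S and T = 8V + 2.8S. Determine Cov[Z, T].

Cov[Z, T] = 2521.088

By bilinearity, Cov[Z, T] = ac·Var[V] + bd·Var[S] + (ad+bc)·Cov[V, S], with a=6, b=-1.36, c=8, d=2.8.
ac·Var[V] = 6·8·54.1 = 2596.8
bd·Var[S] = (-1.36)·2.8·9 = -34.272
(ad+bc)·Cov[V, S] = (5.92)·(-7) = -41.44
Cov[Z, T] = 2596.8 + (-34.272) + (-41.44) = 2521.088.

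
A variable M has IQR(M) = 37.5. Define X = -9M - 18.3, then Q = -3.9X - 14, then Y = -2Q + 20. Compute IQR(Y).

IQR(X) = |-9|·37.5 = 337.5.
IQR(Q) = |-3.9|·337.5 = 1316.25.
IQR(Y) = |-2|·1316.25 = 2632.5.

IQR(Y) = 2632.5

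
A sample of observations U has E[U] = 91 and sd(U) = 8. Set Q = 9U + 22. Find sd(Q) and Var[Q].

Q = 9U + 22 is linear with a = 9, b = 22.
sd(Q) = |a|·sd(U) = |9|·8 = 72.
Var[U] = 8² = 64.
Var[Q] = a²·Var[U] = 9²·64 = 5184 (the additive constant 22 does not affect variance).

sd(Q) = 72, Var[Q] = 5184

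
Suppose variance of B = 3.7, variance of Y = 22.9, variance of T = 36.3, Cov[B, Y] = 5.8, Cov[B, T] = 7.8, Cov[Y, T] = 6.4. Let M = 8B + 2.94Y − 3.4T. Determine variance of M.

variance of M = 574.92964

variance of M = a²·variance of B + b²·variance of Y + c²·variance of T + 2ab·Cov[B, Y] + 2ac·Cov[B, T] + 2bc·Cov[Y, T], with a = 8, b = 2.94, c = -3.4.
= 236.8 + 197.93844 + 419.628 + 272.832 + (-424.32) + (-127.9488)
= 574.92964.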